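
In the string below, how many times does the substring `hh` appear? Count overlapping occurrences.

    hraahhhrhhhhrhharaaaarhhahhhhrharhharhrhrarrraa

Sliding a length-2 window over the 47 characters (46 positions):
  position 5–6: hh
  position 6–7: hh
  position 9–10: hh
  position 10–11: hh
  position 11–12: hh
  position 14–15: hh
  position 23–24: hh
  position 26–27: hh
  position 27–28: hh
  position 28–29: hh
  … (1 more)

11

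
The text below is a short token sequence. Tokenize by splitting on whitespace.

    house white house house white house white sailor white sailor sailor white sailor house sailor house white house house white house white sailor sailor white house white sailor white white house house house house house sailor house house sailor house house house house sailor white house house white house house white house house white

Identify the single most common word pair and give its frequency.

"house house", 13 times

Bigram frequencies (highest first):
  house house: 13
  house white: 10
  white house: 9
  white sailor: 5
  sailor white: 5
  sailor house: 4
  … (3 more, each ≤ 4)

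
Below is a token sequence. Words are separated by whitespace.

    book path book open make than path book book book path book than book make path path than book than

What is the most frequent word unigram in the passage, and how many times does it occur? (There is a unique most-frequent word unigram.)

"book", 8 times

Unigram frequencies (highest first):
  book: 8
  path: 5
  than: 4
  make: 2
  open: 1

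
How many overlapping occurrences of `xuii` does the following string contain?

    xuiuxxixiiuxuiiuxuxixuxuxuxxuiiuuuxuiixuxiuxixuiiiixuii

Sliding a length-4 window over the 55 characters (52 positions):
  position 12–15: xuii
  position 28–31: xuii
  position 35–38: xuii
  position 46–49: xuii
  position 52–55: xuii

5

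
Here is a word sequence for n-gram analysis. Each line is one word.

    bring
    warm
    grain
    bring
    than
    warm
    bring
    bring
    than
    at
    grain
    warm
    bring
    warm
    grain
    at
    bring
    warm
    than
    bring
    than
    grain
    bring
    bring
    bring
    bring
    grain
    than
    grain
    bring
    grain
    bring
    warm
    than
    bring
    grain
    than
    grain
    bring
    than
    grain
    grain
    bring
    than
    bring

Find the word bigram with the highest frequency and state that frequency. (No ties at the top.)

Bigram frequencies (highest first):
  grain bring: 6
  bring than: 5
  bring warm: 4
  bring bring: 4
  than grain: 4
  than bring: 3
  … (12 more, each ≤ 3)

"grain bring", 6 times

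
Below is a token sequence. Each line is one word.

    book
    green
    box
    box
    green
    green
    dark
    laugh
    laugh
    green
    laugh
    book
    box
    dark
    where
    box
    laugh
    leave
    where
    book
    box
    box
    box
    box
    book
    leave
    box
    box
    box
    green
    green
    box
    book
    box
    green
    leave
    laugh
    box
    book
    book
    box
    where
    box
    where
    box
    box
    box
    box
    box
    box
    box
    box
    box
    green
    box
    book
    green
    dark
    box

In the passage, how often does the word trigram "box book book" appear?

Scanning the 57 overlapping trigram windows for "box book book":
  position 38–40: box book book

1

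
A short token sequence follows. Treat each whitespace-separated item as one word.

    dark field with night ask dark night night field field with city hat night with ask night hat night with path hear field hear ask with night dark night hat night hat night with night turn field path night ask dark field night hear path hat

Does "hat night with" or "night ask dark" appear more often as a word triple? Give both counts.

"hat night with": 3 occurrences
"night ask dark": 2 occurrences

"hat night with" (3 vs 2)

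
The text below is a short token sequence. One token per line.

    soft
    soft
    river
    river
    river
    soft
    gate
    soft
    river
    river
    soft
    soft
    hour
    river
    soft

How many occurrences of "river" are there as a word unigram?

6

Scanning the 15 tokens for "river":
  position 3: river
  position 4: river
  position 5: river
  position 9: river
  position 10: river
  position 14: river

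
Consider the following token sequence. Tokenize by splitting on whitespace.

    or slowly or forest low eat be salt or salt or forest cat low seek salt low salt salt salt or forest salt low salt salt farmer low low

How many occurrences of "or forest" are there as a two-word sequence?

Scanning the 28 overlapping bigram windows for "or forest":
  position 3–4: or forest
  position 11–12: or forest
  position 21–22: or forest

3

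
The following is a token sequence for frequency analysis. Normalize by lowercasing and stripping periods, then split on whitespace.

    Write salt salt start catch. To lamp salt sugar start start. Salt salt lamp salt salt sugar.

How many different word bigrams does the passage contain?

17 tokens → 16 bigram windows in total.
Repeated bigrams (each contributes count−1 duplicates):
  salt salt: 3
  lamp salt: 2
  salt sugar: 2
4 duplicate windows → 16 − 4 = 12 distinct.

12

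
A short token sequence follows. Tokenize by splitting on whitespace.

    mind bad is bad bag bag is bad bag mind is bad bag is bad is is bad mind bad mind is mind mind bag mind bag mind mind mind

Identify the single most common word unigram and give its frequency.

"mind", 10 times

Unigram frequencies (highest first):
  mind: 10
  bad: 7
  is: 7
  bag: 6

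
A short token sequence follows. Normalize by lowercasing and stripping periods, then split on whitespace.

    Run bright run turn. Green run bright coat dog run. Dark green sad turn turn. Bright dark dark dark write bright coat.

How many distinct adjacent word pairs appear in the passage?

18

22 tokens → 21 bigram windows in total.
Repeated bigrams (each contributes count−1 duplicates):
  bright coat: 2
  dark dark: 2
  run bright: 2
3 duplicate windows → 21 − 3 = 18 distinct.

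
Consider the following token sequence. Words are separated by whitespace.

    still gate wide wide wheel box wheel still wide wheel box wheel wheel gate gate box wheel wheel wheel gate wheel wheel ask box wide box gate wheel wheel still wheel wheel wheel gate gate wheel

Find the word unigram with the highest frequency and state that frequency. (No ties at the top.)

Unigram frequencies (highest first):
  wheel: 16
  gate: 7
  box: 5
  wide: 4
  still: 3
  ask: 1

"wheel", 16 times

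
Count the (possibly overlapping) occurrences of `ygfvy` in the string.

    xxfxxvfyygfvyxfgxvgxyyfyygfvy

Sliding a length-5 window over the 29 characters (25 positions):
  position 9–13: ygfvy
  position 25–29: ygfvy

2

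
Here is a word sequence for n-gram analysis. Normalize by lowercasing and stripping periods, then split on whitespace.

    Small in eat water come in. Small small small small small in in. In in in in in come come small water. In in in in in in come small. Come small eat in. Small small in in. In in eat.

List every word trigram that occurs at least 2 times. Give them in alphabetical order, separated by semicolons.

in in come; in in in; in small small; small in in; small small in; small small small

Trigram counts meeting the condition (at least 2 times):
  in in come: 2
  in in in: 11
  in small small: 2
  small in in: 2
  small small in: 2
  small small small: 3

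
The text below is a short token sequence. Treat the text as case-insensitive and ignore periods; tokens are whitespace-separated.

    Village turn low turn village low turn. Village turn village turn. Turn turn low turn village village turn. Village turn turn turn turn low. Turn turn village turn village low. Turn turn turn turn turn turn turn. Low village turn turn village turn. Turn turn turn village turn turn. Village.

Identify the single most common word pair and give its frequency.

Bigram frequencies (highest first):
  turn turn: 17
  turn village: 10
  village turn: 9
  low turn: 5
  turn low: 4
  village low: 2
  … (2 more, each ≤ 1)

"turn turn", 17 times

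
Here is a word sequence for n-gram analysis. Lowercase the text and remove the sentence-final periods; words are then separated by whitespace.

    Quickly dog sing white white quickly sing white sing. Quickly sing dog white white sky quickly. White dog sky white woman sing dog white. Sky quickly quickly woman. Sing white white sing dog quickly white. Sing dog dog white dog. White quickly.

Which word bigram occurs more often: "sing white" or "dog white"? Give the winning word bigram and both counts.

"dog white" (4 vs 3)

"sing white": 3 occurrences
"dog white": 4 occurrences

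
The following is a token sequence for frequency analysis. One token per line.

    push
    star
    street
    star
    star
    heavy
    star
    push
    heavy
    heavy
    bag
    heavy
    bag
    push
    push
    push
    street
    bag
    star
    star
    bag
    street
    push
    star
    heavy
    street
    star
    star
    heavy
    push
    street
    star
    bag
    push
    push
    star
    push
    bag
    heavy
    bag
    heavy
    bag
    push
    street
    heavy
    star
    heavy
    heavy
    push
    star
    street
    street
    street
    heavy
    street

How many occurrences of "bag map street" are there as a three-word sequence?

Scanning the 53 overlapping trigram windows for "bag map street":
  (none found)

0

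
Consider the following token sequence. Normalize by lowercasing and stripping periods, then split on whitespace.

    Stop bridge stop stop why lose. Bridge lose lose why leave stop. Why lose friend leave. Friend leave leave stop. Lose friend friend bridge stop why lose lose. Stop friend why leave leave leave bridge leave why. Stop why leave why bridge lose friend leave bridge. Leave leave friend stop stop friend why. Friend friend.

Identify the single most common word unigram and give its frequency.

"leave", 12 times

Unigram frequencies (highest first):
  leave: 12
  stop: 10
  friend: 10
  why: 9
  lose: 8
  bridge: 6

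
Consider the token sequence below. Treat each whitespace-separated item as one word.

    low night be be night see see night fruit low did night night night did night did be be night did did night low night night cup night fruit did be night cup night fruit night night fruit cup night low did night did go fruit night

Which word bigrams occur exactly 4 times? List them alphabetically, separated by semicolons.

did night; night did; night fruit; night night

Bigram counts meeting the condition (exactly 4 times):
  did night: 4
  night did: 4
  night fruit: 4
  night night: 4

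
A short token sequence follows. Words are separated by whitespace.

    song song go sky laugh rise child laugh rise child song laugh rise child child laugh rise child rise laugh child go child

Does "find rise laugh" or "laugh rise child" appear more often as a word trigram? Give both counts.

"laugh rise child" (4 vs 0)

"find rise laugh": 0 occurrences
"laugh rise child": 4 occurrences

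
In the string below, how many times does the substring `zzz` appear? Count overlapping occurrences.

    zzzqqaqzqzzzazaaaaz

2

Sliding a length-3 window over the 19 characters (17 positions):
  position 1–3: zzz
  position 10–12: zzz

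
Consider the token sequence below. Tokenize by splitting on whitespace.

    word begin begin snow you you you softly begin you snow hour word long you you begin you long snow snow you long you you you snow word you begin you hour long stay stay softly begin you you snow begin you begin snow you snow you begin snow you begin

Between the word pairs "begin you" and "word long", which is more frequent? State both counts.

"begin you": 5 occurrences
"word long": 1 occurrence

"begin you" (5 vs 1)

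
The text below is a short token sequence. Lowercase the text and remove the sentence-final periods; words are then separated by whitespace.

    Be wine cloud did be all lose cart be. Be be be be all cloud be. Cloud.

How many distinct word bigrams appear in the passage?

12

17 tokens → 16 bigram windows in total.
Repeated bigrams (each contributes count−1 duplicates):
  be be: 4
  be all: 2
4 duplicate windows → 16 − 4 = 12 distinct.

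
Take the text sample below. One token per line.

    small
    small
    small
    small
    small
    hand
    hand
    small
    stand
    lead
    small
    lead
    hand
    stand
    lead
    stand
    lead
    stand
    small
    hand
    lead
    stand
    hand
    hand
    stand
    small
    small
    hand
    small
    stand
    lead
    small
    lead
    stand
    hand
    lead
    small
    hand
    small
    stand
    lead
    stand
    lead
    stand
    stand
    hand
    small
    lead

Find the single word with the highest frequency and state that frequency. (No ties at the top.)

"small", 15 times

Unigram frequencies (highest first):
  small: 15
  stand: 12
  lead: 11
  hand: 10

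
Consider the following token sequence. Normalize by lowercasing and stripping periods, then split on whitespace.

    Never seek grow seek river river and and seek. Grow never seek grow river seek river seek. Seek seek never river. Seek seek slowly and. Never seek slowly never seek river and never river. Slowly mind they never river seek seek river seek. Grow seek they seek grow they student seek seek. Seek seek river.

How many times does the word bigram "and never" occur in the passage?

Scanning the 54 overlapping bigram windows for "and never":
  position 25–26: and never
  position 32–33: and never

2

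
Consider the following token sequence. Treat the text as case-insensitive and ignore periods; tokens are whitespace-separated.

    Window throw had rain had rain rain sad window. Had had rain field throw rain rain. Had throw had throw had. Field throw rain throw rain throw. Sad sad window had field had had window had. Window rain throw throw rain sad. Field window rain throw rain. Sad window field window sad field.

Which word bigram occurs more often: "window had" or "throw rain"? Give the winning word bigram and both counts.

"throw rain" (5 vs 3)

"window had": 3 occurrences
"throw rain": 5 occurrences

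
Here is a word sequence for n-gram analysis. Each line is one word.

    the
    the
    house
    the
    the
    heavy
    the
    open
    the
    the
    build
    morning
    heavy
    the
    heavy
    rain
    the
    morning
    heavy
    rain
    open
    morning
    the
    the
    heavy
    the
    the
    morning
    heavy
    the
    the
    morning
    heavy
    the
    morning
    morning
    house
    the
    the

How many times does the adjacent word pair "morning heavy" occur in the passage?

Scanning the 38 overlapping bigram windows for "morning heavy":
  position 12–13: morning heavy
  position 18–19: morning heavy
  position 28–29: morning heavy
  position 32–33: morning heavy

4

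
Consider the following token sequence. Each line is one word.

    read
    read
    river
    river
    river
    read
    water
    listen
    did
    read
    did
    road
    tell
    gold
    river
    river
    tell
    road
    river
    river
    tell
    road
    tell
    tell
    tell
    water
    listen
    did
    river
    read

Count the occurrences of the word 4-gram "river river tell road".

2

Scanning the 27 overlapping 4-gram windows for "river river tell road":
  position 15–18: river river tell road
  position 19–22: river river tell road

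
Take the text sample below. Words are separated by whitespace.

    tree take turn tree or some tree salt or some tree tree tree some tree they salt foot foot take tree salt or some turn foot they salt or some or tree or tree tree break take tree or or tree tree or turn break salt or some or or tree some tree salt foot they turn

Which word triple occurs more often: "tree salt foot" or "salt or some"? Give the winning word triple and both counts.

"tree salt foot": 1 occurrence
"salt or some": 4 occurrences

"salt or some" (4 vs 1)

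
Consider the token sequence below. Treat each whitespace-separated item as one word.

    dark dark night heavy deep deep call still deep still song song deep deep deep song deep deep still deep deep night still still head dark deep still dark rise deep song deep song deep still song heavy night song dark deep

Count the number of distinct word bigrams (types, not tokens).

42 tokens → 41 bigram windows in total.
Repeated bigrams (each contributes count−1 duplicates):
  deep deep: 5
  deep still: 4
  song deep: 4
  deep song: 3
  dark deep: 2
  still deep: 2
  still song: 2
15 duplicate windows → 41 − 15 = 26 distinct.

26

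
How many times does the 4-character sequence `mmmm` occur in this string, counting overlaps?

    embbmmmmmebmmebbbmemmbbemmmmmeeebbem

4

Sliding a length-4 window over the 36 characters (33 positions):
  position 5–8: mmmm
  position 6–9: mmmm
  position 25–28: mmmm
  position 26–29: mmmm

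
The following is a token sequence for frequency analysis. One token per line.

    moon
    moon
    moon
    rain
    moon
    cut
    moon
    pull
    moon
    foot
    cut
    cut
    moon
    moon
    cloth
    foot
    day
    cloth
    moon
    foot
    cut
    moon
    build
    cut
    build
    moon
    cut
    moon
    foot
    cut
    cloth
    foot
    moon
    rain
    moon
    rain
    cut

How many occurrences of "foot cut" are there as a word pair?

3

Scanning the 36 overlapping bigram windows for "foot cut":
  position 10–11: foot cut
  position 20–21: foot cut
  position 29–30: foot cut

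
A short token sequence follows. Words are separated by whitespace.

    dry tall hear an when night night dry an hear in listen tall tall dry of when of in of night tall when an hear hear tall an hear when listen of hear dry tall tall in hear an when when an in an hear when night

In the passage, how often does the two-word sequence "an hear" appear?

4

Scanning the 46 overlapping bigram windows for "an hear":
  position 9–10: an hear
  position 24–25: an hear
  position 28–29: an hear
  position 44–45: an hear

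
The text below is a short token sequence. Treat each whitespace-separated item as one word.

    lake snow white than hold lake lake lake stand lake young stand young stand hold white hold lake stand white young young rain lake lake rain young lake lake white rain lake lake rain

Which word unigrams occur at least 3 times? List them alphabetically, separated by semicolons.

Unigram counts meeting the condition (at least 3 times):
  hold: 3
  lake: 12
  rain: 4
  stand: 4
  white: 4
  young: 5

hold; lake; rain; stand; white; young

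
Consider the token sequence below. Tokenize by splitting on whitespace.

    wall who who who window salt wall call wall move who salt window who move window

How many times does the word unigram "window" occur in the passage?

Scanning the 16 tokens for "window":
  position 5: window
  position 13: window
  position 16: window

3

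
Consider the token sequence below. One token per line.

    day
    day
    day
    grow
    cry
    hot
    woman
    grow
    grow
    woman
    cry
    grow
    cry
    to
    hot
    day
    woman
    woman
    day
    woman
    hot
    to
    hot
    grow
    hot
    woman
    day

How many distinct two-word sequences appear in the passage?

20

27 tokens → 26 bigram windows in total.
Repeated bigrams (each contributes count−1 duplicates):
  day day: 2
  day woman: 2
  grow cry: 2
  hot woman: 2
  to hot: 2
  woman day: 2
6 duplicate windows → 26 − 6 = 20 distinct.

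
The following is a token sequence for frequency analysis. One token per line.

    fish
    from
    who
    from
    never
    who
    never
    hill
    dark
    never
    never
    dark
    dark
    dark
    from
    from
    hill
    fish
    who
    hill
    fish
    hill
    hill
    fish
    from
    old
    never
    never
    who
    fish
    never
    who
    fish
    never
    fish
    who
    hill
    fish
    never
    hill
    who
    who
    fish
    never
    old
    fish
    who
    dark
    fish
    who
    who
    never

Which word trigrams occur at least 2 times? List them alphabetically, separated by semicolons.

Trigram counts meeting the condition (at least 2 times):
  fish who hill: 2
  never who fish: 2
  who fish never: 3
  who hill fish: 2

fish who hill; never who fish; who fish never; who hill fish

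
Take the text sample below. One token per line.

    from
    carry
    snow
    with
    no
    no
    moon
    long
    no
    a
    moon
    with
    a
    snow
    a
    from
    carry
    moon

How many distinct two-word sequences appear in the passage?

16

18 tokens → 17 bigram windows in total.
Repeated bigrams (each contributes count−1 duplicates):
  from carry: 2
1 duplicate windows → 17 − 1 = 16 distinct.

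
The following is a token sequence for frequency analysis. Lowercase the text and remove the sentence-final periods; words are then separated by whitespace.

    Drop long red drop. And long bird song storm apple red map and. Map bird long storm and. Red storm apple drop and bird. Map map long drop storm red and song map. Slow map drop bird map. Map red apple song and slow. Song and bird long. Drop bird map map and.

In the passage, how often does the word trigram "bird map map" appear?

3

Scanning the 51 overlapping trigram windows for "bird map map":
  position 24–26: bird map map
  position 37–39: bird map map
  position 50–52: bird map map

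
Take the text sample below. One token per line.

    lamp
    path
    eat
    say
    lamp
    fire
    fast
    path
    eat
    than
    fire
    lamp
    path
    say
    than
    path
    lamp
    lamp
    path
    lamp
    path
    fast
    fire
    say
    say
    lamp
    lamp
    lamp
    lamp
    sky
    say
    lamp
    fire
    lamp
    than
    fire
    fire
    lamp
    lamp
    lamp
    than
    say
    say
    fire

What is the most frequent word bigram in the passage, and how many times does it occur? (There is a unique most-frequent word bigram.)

Bigram frequencies (highest first):
  lamp lamp: 6
  lamp path: 4
  say lamp: 3
  fire lamp: 3
  path eat: 2
  lamp fire: 2
  … (19 more, each ≤ 2)

"lamp lamp", 6 times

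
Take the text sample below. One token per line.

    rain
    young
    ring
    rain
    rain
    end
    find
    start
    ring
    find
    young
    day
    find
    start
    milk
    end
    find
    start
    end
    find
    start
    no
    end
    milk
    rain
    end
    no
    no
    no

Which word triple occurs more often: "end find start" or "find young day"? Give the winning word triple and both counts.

"end find start" (3 vs 1)

"end find start": 3 occurrences
"find young day": 1 occurrence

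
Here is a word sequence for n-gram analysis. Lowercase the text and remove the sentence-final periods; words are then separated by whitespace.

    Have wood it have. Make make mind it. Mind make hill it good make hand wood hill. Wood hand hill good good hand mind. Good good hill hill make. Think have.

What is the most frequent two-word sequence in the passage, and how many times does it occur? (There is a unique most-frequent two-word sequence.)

"good good", 2 times

Bigram frequencies (highest first):
  good good: 2
  have wood: 1
  wood it: 1
  it have: 1
  have make: 1
  make make: 1
  … (23 more, each ≤ 1)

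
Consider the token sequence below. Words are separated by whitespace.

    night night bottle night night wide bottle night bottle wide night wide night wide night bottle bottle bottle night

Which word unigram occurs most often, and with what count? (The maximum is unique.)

Unigram frequencies (highest first):
  night: 9
  bottle: 6
  wide: 4

"night", 9 times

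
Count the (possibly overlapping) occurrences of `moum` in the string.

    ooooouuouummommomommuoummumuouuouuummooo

0

Sliding a length-4 window over the 40 characters (37 positions):
  (no match at any position)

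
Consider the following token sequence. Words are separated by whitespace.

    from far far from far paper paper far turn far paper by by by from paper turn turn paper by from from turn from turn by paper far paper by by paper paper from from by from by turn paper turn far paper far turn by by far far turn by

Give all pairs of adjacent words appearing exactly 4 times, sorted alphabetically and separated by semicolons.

by by; far paper

Bigram counts meeting the condition (exactly 4 times):
  by by: 4
  far paper: 4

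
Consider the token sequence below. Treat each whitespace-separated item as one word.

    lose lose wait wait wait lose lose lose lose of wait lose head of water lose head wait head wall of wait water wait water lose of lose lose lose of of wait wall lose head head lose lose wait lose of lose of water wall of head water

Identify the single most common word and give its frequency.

"lose", 17 times

Unigram frequencies (highest first):
  lose: 17
  wait: 9
  of: 9
  head: 6
  water: 5
  wall: 3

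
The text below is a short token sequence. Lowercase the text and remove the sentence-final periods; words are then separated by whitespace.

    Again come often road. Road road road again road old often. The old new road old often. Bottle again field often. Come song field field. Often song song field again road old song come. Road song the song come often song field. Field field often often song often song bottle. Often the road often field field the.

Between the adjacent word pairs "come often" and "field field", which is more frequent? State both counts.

"come often": 2 occurrences
"field field": 4 occurrences

"field field" (4 vs 2)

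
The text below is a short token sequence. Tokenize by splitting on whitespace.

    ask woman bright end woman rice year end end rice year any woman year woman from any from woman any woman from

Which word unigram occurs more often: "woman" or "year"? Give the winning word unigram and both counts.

"woman" (6 vs 3)

"woman": 6 occurrences
"year": 3 occurrences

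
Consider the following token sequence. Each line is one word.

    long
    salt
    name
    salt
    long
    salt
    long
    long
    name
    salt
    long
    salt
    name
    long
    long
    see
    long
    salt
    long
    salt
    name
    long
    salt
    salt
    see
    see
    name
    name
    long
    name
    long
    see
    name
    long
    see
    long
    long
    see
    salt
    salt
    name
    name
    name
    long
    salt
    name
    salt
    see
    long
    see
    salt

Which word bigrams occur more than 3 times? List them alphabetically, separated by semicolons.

Bigram counts meeting the condition (more than 3 times):
  long salt: 7
  long see: 5
  name long: 6
  salt long: 4
  salt name: 5

long salt; long see; name long; salt long; salt name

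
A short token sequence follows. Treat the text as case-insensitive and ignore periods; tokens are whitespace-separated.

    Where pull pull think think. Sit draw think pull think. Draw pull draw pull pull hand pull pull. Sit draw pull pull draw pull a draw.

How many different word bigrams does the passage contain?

26 tokens → 25 bigram windows in total.
Repeated bigrams (each contributes count−1 duplicates):
  draw pull: 4
  pull pull: 4
  pull draw: 2
  pull think: 2
  sit draw: 2
9 duplicate windows → 25 − 9 = 16 distinct.

16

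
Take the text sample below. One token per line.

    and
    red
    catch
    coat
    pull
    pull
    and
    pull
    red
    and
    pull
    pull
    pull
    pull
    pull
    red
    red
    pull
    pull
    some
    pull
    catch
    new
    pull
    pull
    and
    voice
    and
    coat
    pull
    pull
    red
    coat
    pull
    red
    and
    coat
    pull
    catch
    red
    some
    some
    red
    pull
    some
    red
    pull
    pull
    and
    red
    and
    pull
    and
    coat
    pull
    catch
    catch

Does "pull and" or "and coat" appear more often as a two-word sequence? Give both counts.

"pull and": 4 occurrences
"and coat": 3 occurrences

"pull and" (4 vs 3)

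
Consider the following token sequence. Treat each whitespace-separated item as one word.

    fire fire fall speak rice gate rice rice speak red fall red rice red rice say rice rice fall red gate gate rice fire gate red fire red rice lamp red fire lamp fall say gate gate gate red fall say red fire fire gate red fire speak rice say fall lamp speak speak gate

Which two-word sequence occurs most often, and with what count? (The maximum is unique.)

"red fire", 4 times

Bigram frequencies (highest first):
  red fire: 4
  red rice: 3
  gate gate: 3
  gate red: 3
  fire fire: 2
  speak rice: 2
  … (30 more, each ≤ 2)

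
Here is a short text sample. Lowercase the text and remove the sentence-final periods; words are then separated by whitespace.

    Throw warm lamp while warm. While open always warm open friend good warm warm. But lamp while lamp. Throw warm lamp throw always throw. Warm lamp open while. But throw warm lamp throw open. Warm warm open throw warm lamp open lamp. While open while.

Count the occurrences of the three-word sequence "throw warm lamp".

Scanning the 43 overlapping trigram windows for "throw warm lamp":
  position 1–3: throw warm lamp
  position 19–21: throw warm lamp
  position 24–26: throw warm lamp
  position 30–32: throw warm lamp
  position 38–40: throw warm lamp

5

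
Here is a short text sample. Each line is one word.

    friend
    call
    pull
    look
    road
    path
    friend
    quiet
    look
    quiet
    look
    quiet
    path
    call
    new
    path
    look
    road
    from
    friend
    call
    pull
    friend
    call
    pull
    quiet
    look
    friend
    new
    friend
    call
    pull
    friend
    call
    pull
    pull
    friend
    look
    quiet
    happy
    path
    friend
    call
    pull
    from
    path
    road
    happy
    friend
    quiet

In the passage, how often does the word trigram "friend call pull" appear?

6

Scanning the 48 overlapping trigram windows for "friend call pull":
  position 1–3: friend call pull
  position 20–22: friend call pull
  position 23–25: friend call pull
  position 30–32: friend call pull
  position 33–35: friend call pull
  position 42–44: friend call pull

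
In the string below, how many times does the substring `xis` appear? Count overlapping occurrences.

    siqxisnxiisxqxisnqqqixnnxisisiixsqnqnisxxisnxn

Sliding a length-3 window over the 46 characters (44 positions):
  position 4–6: xis
  position 14–16: xis
  position 25–27: xis
  position 41–43: xis

4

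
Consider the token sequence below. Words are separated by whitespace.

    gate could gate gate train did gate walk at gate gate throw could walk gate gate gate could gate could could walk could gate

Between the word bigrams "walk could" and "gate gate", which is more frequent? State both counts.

"gate gate" (4 vs 1)

"walk could": 1 occurrence
"gate gate": 4 occurrences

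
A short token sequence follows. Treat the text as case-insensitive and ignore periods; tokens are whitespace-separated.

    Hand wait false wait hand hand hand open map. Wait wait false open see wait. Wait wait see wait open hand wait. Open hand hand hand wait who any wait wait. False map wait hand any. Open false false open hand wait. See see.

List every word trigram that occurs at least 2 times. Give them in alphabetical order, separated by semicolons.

hand hand hand; open hand wait; wait open hand; wait wait false

Trigram counts meeting the condition (at least 2 times):
  hand hand hand: 2
  open hand wait: 2
  wait open hand: 2
  wait wait false: 2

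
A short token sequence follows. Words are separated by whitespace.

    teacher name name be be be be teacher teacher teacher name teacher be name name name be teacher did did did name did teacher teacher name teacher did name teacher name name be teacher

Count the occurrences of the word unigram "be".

Scanning the 34 tokens for "be":
  position 4: be
  position 5: be
  position 6: be
  position 7: be
  position 13: be
  position 17: be
  position 33: be

7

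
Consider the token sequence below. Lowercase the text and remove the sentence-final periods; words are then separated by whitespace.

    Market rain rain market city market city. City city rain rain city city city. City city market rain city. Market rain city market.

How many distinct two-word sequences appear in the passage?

8

23 tokens → 22 bigram windows in total.
Repeated bigrams (each contributes count−1 duplicates):
  city city: 6
  city market: 4
  market rain: 3
  rain city: 3
  market city: 2
  rain rain: 2
14 duplicate windows → 22 − 14 = 8 distinct.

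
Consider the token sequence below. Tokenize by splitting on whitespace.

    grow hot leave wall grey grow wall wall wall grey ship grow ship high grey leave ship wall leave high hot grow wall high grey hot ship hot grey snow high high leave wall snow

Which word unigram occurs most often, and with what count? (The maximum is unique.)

Unigram frequencies (highest first):
  wall: 7
  grey: 5
  high: 5
  grow: 4
  hot: 4
  leave: 4
  … (2 more, each ≤ 4)

"wall", 7 times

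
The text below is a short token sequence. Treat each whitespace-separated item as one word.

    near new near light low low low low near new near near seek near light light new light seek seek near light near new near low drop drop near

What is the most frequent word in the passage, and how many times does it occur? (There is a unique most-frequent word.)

Unigram frequencies (highest first):
  near: 10
  light: 5
  low: 5
  new: 4
  seek: 3
  drop: 2

"near", 10 times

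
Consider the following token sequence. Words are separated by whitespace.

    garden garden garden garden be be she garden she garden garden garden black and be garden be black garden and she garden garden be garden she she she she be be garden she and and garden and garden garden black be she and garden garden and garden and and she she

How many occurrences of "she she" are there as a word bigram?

4

Scanning the 50 overlapping bigram windows for "she she":
  position 26–27: she she
  position 27–28: she she
  position 28–29: she she
  position 50–51: she she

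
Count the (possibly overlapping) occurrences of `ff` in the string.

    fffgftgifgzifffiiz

Sliding a length-2 window over the 18 characters (17 positions):
  position 1–2: ff
  position 2–3: ff
  position 13–14: ff
  position 14–15: ff

4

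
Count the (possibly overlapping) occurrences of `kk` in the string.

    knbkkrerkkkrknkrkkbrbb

Sliding a length-2 window over the 22 characters (21 positions):
  position 4–5: kk
  position 9–10: kk
  position 10–11: kk
  position 17–18: kk

4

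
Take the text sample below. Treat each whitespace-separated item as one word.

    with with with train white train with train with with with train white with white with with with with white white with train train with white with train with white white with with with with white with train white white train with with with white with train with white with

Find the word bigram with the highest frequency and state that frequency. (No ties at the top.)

Bigram frequencies (highest first):
  with with: 12
  white with: 8
  with train: 7
  with white: 7
  train with: 6
  train white: 3
  … (3 more, each ≤ 3)

"with with", 12 times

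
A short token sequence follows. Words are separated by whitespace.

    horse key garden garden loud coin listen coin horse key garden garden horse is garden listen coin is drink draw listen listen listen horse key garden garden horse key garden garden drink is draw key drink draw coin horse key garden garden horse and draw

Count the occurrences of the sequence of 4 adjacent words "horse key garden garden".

5

Scanning the 42 overlapping 4-gram windows for "horse key garden garden":
  position 1–4: horse key garden garden
  position 9–12: horse key garden garden
  position 24–27: horse key garden garden
  position 28–31: horse key garden garden
  position 39–42: horse key garden garden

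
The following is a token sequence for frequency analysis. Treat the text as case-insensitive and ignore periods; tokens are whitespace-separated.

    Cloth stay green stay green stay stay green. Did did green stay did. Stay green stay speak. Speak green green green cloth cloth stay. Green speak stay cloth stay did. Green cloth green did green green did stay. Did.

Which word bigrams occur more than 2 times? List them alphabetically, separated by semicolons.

cloth stay; did green; green did; green green; green stay; stay did; stay green

Bigram counts meeting the condition (more than 2 times):
  cloth stay: 3
  did green: 3
  green did: 3
  green green: 3
  green stay: 4
  stay did: 3
  stay green: 5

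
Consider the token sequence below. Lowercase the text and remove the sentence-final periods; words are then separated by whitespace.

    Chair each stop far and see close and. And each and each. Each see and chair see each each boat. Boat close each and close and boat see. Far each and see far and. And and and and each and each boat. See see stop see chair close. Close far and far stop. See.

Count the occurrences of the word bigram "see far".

Scanning the 53 overlapping bigram windows for "see far":
  position 28–29: see far
  position 32–33: see far

2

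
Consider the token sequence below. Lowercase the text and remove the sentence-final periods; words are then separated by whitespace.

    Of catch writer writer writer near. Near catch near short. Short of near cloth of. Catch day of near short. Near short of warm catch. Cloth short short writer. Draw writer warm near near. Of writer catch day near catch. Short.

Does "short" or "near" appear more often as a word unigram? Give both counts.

"near" (9 vs 7)

"short": 7 occurrences
"near": 9 occurrences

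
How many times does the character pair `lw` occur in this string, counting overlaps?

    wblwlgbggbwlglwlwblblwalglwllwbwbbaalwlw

8

Sliding a length-2 window over the 40 characters (39 positions):
  position 3–4: lw
  position 14–15: lw
  position 16–17: lw
  position 21–22: lw
  position 26–27: lw
  position 29–30: lw
  position 37–38: lw
  position 39–40: lw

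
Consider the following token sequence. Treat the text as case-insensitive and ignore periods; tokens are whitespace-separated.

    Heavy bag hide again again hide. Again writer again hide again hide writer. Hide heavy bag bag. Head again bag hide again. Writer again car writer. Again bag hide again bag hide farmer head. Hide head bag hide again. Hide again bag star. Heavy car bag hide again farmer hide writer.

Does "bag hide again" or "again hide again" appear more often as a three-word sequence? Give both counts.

"bag hide again" (5 vs 3)

"bag hide again": 5 occurrences
"again hide again": 3 occurrences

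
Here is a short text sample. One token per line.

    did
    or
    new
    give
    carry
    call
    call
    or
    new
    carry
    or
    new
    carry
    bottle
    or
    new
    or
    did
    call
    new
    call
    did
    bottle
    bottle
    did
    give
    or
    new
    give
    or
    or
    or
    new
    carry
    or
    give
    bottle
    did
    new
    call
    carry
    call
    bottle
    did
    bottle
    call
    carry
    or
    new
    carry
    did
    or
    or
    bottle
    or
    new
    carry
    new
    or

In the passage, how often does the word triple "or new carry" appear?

5

Scanning the 57 overlapping trigram windows for "or new carry":
  position 8–10: or new carry
  position 11–13: or new carry
  position 32–34: or new carry
  position 48–50: or new carry
  position 55–57: or new carry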